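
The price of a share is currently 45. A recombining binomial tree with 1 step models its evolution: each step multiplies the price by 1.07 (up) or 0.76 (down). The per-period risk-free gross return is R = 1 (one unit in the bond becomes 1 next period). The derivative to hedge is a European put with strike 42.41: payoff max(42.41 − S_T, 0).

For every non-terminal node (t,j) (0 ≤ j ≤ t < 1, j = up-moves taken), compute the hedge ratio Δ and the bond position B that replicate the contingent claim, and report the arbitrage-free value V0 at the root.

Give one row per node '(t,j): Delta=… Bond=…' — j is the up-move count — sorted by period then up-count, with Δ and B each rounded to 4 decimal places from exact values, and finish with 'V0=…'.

(0,0): Delta=-0.5885 Bond=28.3377
V0=1.8539

The replicating-portfolio and risk-neutral prices coincide; use p* = (1−0.76)/(1.07−0.76) = 0.7742 for the latter.
Payoff layer (t=1): V(1,0)=8.2100, V(1,1)=0.0000
Node (0,0) S=45.0000: V=(p*·0.0000+(1−p*)·8.2100)/1=1.8539; Δ=(0.0000−8.2100)/(48.1500−34.2000)=-0.5885; B=V−Δ·S=28.3377
Each (Δ,B) replicates both successor values, so the strategy is self-financing and V0 is arbitrage-free.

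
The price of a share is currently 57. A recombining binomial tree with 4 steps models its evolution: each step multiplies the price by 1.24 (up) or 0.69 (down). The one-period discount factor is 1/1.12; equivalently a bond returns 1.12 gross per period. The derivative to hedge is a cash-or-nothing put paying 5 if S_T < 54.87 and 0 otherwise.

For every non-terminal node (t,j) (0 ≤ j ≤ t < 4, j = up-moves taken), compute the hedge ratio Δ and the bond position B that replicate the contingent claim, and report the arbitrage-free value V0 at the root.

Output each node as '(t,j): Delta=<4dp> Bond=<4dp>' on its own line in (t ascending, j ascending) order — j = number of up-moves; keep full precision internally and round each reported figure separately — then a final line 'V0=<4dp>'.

(0,0): Delta=-0.0454 Bond=3.2540
(1,0): Delta=-0.1126 Bond=6.2880
(1,1): Delta=-0.0350 Bond=2.9068
(2,0): Delta=0.0000 Bond=3.9860
(2,1): Delta=-0.1301 Bond=7.8955
(2,2): Delta=-0.0202 Bond=1.9607
(3,0): Delta=0.0000 Bond=4.4643
(3,1): Delta=0.0000 Bond=4.4643
(3,2): Delta=-0.1503 Bond=10.0649
(3,3): Delta=0.0000 Bond=0.0000
V0=0.6652

No-arbitrage ⇒ martingale measure with p* = (R−d)/(u−d) = 0.7818.
Terminal payoffs: V(4,0)=5.0000, V(4,1)=5.0000, V(4,2)=5.0000, V(4,3)=0.0000, V(4,4)=0.0000
Node (3,0) S=18.7250: V=(p*·5.0000+(1−p*)·5.0000)/1.12=4.4643; Δ=(5.0000−5.0000)/(23.2190−12.9203)=0.0000; B=V−Δ·S=4.4643
Node (3,1) S=33.6507: V=(p*·5.0000+(1−p*)·5.0000)/1.12=4.4643; Δ=(5.0000−5.0000)/(41.7269−23.2190)=0.0000; B=V−Δ·S=4.4643
Node (3,2) S=60.4738: V=(p*·0.0000+(1−p*)·5.0000)/1.12=0.9740; Δ=(0.0000−5.0000)/(74.9875−41.7269)=-0.1503; B=V−Δ·S=10.0649
Node (3,3) S=108.6776: V=(p*·0.0000+(1−p*)·0.0000)/1.12=0.0000; Δ=(0.0000−0.0000)/(134.7602−74.9875)=0.0000; B=V−Δ·S=0.0000
Node (2,0) S=27.1377: V=(p*·4.4643+(1−p*)·4.4643)/1.12=3.9860; Δ=(4.4643−4.4643)/(33.6507−18.7250)=0.0000; B=V−Δ·S=3.9860
Node (2,1) S=48.7692: V=(p*·0.9740+(1−p*)·4.4643)/1.12=1.5496; Δ=(0.9740−4.4643)/(60.4738−33.6507)=-0.1301; B=V−Δ·S=7.8955
Node (2,2) S=87.6432: V=(p*·0.0000+(1−p*)·0.9740)/1.12=0.1897; Δ=(0.0000−0.9740)/(108.6776−60.4738)=-0.0202; B=V−Δ·S=1.9607
Node (1,0) S=39.3300: V=(p*·1.5496+(1−p*)·3.9860)/1.12=1.8582; Δ=(1.5496−3.9860)/(48.7692−27.1377)=-0.1126; B=V−Δ·S=6.2880
Node (1,1) S=70.6800: V=(p*·0.1897+(1−p*)·1.5496)/1.12=0.4343; Δ=(0.1897−1.5496)/(87.6432−48.7692)=-0.0350; B=V−Δ·S=2.9068
Node (0,0) S=57.0000: V=(p*·0.4343+(1−p*)·1.8582)/1.12=0.6652; Δ=(0.4343−1.8582)/(70.6800−39.3300)=-0.0454; B=V−Δ·S=3.2540
The time-0 hedge costs 0.6652, which is the no-arbitrage price.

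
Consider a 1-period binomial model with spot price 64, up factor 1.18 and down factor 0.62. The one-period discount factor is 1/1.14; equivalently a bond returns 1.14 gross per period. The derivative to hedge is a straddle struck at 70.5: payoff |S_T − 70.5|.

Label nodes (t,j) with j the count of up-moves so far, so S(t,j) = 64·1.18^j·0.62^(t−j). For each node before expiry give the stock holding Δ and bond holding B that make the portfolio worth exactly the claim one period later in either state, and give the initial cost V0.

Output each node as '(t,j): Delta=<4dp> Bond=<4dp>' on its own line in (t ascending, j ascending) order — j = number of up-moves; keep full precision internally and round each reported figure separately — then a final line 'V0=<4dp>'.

(0,0): Delta=-0.7199 Bond=52.0915
V0=6.0201

Since d<R<u, set p* = (R−d)/(u−d) = 0.9286; price each node as the discounted p*-expectation of its children.
At expiry t=1: V(1,0)=30.8200, V(1,1)=5.0200
Node (0,0) S=64.0000: V=(p*·5.0200+(1−p*)·30.8200)/1.14=6.0201; Δ=(5.0200−30.8200)/(75.5200−39.6800)=-0.7199; B=V−Δ·S=52.0915
Each (Δ,B) replicates both successor values, so the strategy is self-financing and V0 is arbitrage-free.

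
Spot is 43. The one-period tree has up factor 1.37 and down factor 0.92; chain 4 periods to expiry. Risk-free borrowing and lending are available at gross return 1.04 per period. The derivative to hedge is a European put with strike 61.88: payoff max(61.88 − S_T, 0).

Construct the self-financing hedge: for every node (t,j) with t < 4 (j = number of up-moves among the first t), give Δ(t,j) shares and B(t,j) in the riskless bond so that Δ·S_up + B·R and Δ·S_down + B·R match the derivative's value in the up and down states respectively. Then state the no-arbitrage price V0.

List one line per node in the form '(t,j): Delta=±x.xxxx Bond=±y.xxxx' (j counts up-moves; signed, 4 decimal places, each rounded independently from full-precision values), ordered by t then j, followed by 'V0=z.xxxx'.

Since d<R<u, set p* = (R−d)/(u−d) = 0.2667; price each node as the discounted p*-expectation of its children.
Payoff layer (t=4): V(4,0)=31.0751, V(4,1)=16.0075, V(4,2)=0.0000, V(4,3)=0.0000, V(4,4)=0.0000
Node (3,0) S=33.4836: V=(p*·16.0075+(1−p*)·31.0751)/1.04=26.0164; Δ=(16.0075−31.0751)/(45.8725−30.8049)=-1.0000; B=V−Δ·S=59.5000
Node (3,1) S=49.8614: V=(p*·0.0000+(1−p*)·16.0075)/1.04=11.2873; Δ=(0.0000−16.0075)/(68.3102−45.8725)=-0.7134; B=V−Δ·S=46.8595
Node (3,2) S=74.2502: V=(p*·0.0000+(1−p*)·0.0000)/1.04=0.0000; Δ=(0.0000−0.0000)/(101.7227−68.3102)=0.0000; B=V−Δ·S=0.0000
Node (3,3) S=110.5682: V=(p*·0.0000+(1−p*)·0.0000)/1.04=0.0000; Δ=(0.0000−0.0000)/(151.4784−101.7227)=0.0000; B=V−Δ·S=0.0000
Node (2,0) S=36.3952: V=(p*·11.2873+(1−p*)·26.0164)/1.04=21.2391; Δ=(11.2873−26.0164)/(49.8614−33.4836)=-0.8993; B=V−Δ·S=53.9704
Node (2,1) S=54.1972: V=(p*·0.0000+(1−p*)·11.2873)/1.04=7.9590; Δ=(0.0000−11.2873)/(74.2502−49.8614)=-0.4628; B=V−Δ·S=33.0420
Node (2,2) S=80.7067: V=(p*·0.0000+(1−p*)·0.0000)/1.04=0.0000; Δ=(0.0000−0.0000)/(110.5682−74.2502)=0.0000; B=V−Δ·S=0.0000
Node (1,0) S=39.5600: V=(p*·7.9590+(1−p*)·21.2391)/1.04=17.0171; Δ=(7.9590−21.2391)/(54.1972−36.3952)=-0.7460; B=V−Δ·S=46.5283
Node (1,1) S=58.9100: V=(p*·0.0000+(1−p*)·7.9590)/1.04=5.6121; Δ=(0.0000−7.9590)/(80.7067−54.1972)=-0.3002; B=V−Δ·S=23.2988
Node (0,0) S=43.0000: V=(p*·5.6121+(1−p*)·17.0171)/1.04=13.4382; Δ=(5.6121−17.0171)/(58.9100−39.5600)=-0.5894; B=V−Δ·S=38.7825
Root portfolio cost Δ·43+B reproduces V0=13.4382.

(0,0): Delta=-0.5894 Bond=38.7825
(1,0): Delta=-0.7460 Bond=46.5283
(1,1): Delta=-0.3002 Bond=23.2988
(2,0): Delta=-0.8993 Bond=53.9704
(2,1): Delta=-0.4628 Bond=33.0420
(2,2): Delta=0.0000 Bond=0.0000
(3,0): Delta=-1.0000 Bond=59.5000
(3,1): Delta=-0.7134 Bond=46.8595
(3,2): Delta=0.0000 Bond=0.0000
(3,3): Delta=0.0000 Bond=0.0000
V0=13.4382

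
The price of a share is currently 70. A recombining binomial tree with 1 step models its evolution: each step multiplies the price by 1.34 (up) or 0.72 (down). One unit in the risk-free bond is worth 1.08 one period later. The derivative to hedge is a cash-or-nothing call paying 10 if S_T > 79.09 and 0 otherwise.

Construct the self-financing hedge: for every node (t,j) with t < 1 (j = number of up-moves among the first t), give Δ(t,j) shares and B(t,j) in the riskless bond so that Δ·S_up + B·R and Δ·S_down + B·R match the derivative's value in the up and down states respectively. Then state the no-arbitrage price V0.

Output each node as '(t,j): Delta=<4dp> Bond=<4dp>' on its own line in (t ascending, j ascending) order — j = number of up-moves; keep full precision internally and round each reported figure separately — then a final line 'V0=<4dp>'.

(0,0): Delta=0.2304 Bond=-10.7527
V0=5.3763

No-arbitrage ⇒ martingale measure with p* = (R−d)/(u−d) = 0.5806.
Payoff layer (t=1): V(1,0)=0.0000, V(1,1)=10.0000
  t=0,j=0: stock 70.0000 → up 93.8000 (V=10.0000), down 50.4000 (V=0.0000). Price 5.3763; hedge Δ=0.2304, bond B=-10.7527.
Self-financing check: at every node Δ·S+B equals the discounted successor values.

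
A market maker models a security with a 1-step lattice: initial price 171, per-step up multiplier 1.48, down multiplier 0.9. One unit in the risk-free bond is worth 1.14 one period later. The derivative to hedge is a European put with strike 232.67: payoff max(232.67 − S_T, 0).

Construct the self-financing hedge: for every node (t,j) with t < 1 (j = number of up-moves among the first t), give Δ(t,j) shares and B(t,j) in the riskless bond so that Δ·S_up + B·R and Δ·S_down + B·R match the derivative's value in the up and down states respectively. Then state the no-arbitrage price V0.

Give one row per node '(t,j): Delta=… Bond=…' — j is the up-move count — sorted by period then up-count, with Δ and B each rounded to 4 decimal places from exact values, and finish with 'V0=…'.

The replicating-portfolio and risk-neutral prices coincide; use p* = (1.14−0.9)/(1.48−0.9) = 0.4138 for the latter.
Terminal values V(1,·): V(1,0)=78.7700, V(1,1)=0.0000
(0,0): S=171.0000. Δ = (V_up−V_dn)/(S_up−S_dn) = (0.0000−78.7700)/(253.0800−153.9000) = -0.7942. V = [p*·0.0000 + (1−p*)·78.7700]/1.14 = 40.5048. B = V − Δ·S = 176.3152.
The time-0 hedge costs 40.5048, which is the no-arbitrage price.

(0,0): Delta=-0.7942 Bond=176.3152
V0=40.5048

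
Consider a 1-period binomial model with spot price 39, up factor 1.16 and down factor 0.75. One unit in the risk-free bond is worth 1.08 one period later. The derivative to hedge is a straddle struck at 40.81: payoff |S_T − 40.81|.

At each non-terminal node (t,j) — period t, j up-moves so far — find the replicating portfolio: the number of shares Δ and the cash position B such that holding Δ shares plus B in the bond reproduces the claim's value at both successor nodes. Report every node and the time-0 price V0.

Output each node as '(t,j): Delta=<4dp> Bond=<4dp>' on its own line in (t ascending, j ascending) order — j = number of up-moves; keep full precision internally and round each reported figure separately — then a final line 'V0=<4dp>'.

(0,0): Delta=-0.4459 Bond=22.7803
V0=5.3900

Risk-neutral probability p* = (R−d)/(u−d) = (1.08−0.75)/(1.16−0.75) = 0.8049.
Payoff layer (t=1): V(1,0)=11.5600, V(1,1)=4.4300
  t=0,j=0: stock 39.0000 → up 45.2400 (V=4.4300), down 29.2500 (V=11.5600). Price 5.3900; hedge Δ=-0.4459, bond B=22.7803.
Check: Δ(0,0)·S0 + B(0,0) = 5.3900 = V0.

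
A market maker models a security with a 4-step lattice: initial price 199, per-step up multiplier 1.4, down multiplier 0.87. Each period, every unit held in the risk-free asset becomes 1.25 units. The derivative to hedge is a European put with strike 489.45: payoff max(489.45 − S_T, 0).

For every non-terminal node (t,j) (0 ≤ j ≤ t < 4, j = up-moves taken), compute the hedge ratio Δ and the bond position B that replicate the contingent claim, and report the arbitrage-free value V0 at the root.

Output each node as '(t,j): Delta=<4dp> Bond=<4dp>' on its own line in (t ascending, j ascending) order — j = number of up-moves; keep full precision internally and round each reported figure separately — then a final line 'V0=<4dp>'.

(0,0): Delta=-0.5079 Bond=132.3227
(1,0): Delta=-1.0000 Bond=250.5984
(1,1): Delta=-0.3872 Bond=131.7738
(2,0): Delta=-1.0000 Bond=313.2480
(2,1): Delta=-1.0000 Bond=313.2480
(2,2): Delta=-0.2369 Bond=106.0867
(3,0): Delta=-1.0000 Bond=391.5600
(3,1): Delta=-1.0000 Bond=391.5600
(3,2): Delta=-1.0000 Bond=391.5600
(3,3): Delta=-0.0497 Bond=30.3906
V0=31.2480

Under the risk-neutral measure, an up-move has probability p* = (R−d)/(u−d) = 0.7170 and values discount at R = 1.25.
Terminal payoffs: V(4,0)=375.4434, V(4,1)=305.9911, V(4,2)=194.2287, V(4,3)=14.3813, V(4,4)=0.0000
(3,0): S=131.0421. Δ = (V_up−V_dn)/(S_up−S_dn) = (305.9911−375.4434)/(183.4589−114.0066) = -1.0000. V = [p*·305.9911 + (1−p*)·375.4434]/1.25 = 260.5179. B = V − Δ·S = 391.5600.
(3,1): S=210.8723. Δ = (V_up−V_dn)/(S_up−S_dn) = (194.2287−305.9911)/(295.2213−183.4589) = -1.0000. V = [p*·194.2287 + (1−p*)·305.9911]/1.25 = 180.6877. B = V − Δ·S = 391.5600.
(3,2): S=339.3348. Δ = (V_up−V_dn)/(S_up−S_dn) = (14.3813−194.2287)/(475.0687−295.2213) = -1.0000. V = [p*·14.3813 + (1−p*)·194.2287]/1.25 = 52.2252. B = V − Δ·S = 391.5600.
(3,3): S=546.0560. Δ = (V_up−V_dn)/(S_up−S_dn) = (0.0000−14.3813)/(764.4784−475.0687) = -0.0497. V = [p*·0.0000 + (1−p*)·14.3813]/1.25 = 3.2561. B = V − Δ·S = 30.3906.
(2,0): S=150.6231. Δ = (V_up−V_dn)/(S_up−S_dn) = (180.6877−260.5179)/(210.8723−131.0421) = -1.0000. V = [p*·180.6877 + (1−p*)·260.5179]/1.25 = 162.6249. B = V − Δ·S = 313.2480.
(2,1): S=242.3820. Δ = (V_up−V_dn)/(S_up−S_dn) = (52.2252−180.6877)/(339.3348−210.8723) = -1.0000. V = [p*·52.2252 + (1−p*)·180.6877]/1.25 = 70.8660. B = V − Δ·S = 313.2480.
(2,2): S=390.0400. Δ = (V_up−V_dn)/(S_up−S_dn) = (3.2561−52.2252)/(546.0560−339.3348) = -0.2369. V = [p*·3.2561 + (1−p*)·52.2252]/1.25 = 13.6922. B = V − Δ·S = 106.0867.
(1,0): S=173.1300. Δ = (V_up−V_dn)/(S_up−S_dn) = (70.8660−162.6249)/(242.3820−150.6231) = -1.0000. V = [p*·70.8660 + (1−p*)·162.6249]/1.25 = 77.4684. B = V − Δ·S = 250.5984.
(1,1): S=278.6000. Δ = (V_up−V_dn)/(S_up−S_dn) = (13.6922−70.8660)/(390.0400−242.3820) = -0.3872. V = [p*·13.6922 + (1−p*)·70.8660]/1.25 = 23.8988. B = V − Δ·S = 131.7738.
(0,0): S=199.0000. Δ = (V_up−V_dn)/(S_up−S_dn) = (23.8988−77.4684)/(278.6000−173.1300) = -0.5079. V = [p*·23.8988 + (1−p*)·77.4684]/1.25 = 31.2480. B = V − Δ·S = 132.3227.
Check: Δ(0,0)·S0 + B(0,0) = 31.2480 = V0.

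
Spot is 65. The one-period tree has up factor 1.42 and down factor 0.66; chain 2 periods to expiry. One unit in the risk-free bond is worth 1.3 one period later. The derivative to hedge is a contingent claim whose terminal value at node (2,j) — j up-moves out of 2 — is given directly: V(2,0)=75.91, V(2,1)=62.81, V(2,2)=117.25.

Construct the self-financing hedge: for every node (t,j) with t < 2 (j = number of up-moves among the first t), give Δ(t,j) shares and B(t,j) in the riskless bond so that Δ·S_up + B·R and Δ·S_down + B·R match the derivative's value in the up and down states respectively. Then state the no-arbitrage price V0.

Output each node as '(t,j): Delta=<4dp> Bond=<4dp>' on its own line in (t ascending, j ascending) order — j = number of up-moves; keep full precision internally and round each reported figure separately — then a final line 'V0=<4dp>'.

Risk-neutral probability p* = (R−d)/(u−d) = (1.3−0.66)/(1.42−0.66) = 0.8421.
At expiry t=2: V(2,0)=75.9100, V(2,1)=62.8100, V(2,2)=117.2500
  t=1,j=0: stock 42.9000 → up 60.9180 (V=62.8100), down 28.3140 (V=75.9100). Price 49.9065; hedge Δ=-0.4018, bond B=67.1433.
  t=1,j=1: stock 92.3000 → up 131.0660 (V=117.2500), down 60.9180 (V=62.8100). Price 83.5802; hedge Δ=0.7761, bond B=11.9486.
  t=0,j=0: stock 65.0000 → up 92.3000 (V=83.5802), down 42.9000 (V=49.9065). Price 60.2025; hedge Δ=0.6817, bond B=15.8950.
Self-financing check: at every node Δ·S+B equals the discounted successor values.

(0,0): Delta=0.6817 Bond=15.8950
(1,0): Delta=-0.4018 Bond=67.1433
(1,1): Delta=0.7761 Bond=11.9486
V0=60.2025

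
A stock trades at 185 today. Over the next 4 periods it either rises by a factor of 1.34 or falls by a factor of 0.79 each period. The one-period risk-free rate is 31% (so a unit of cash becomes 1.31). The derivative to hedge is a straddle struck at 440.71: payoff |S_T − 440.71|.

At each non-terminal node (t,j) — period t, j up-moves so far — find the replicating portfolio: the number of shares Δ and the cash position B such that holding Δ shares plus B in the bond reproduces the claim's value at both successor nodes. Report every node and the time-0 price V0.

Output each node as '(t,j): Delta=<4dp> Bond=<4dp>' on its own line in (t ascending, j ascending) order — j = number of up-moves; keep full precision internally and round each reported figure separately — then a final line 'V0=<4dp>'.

Under the risk-neutral measure, an up-move has probability p* = (R−d)/(u−d) = 0.9455 and values discount at R = 1.31.
Terminal payoffs: V(4,0)=368.6524, V(4,1)=318.4856, V(4,2)=233.3927, V(4,3)=89.0579, V(4,4)=155.7632
  t=3,j=0: stock 91.2122 → up 122.2244 (V=318.4856), down 72.0576 (V=368.6524). Price 245.2076; hedge Δ=-1.0000, bond B=336.4198.
  t=3,j=1: stock 154.7144 → up 207.3173 (V=233.3927), down 122.2244 (V=318.4856). Price 181.7055; hedge Δ=-1.0000, bond B=336.4198.
  t=3,j=2: stock 262.4269 → up 351.6521 (V=89.0579), down 207.3173 (V=233.3927). Price 73.9929; hedge Δ=-1.0000, bond B=336.4198.
  t=3,j=3: stock 445.1292 → up 596.4732 (V=155.7632), down 351.6521 (V=89.0579). Price 116.1257; hedge Δ=0.2725, bond B=-5.1566.
  t=2,j=0: stock 115.4585 → up 154.7144 (V=181.7055), down 91.2122 (V=245.2076). Price 141.3505; hedge Δ=-1.0000, bond B=256.8090.
  t=2,j=1: stock 195.8410 → up 262.4269 (V=73.9929), down 154.7144 (V=181.7055). Price 60.9680; hedge Δ=-1.0000, bond B=256.8090.
  t=2,j=2: stock 332.1860 → up 445.1292 (V=116.1257), down 262.4269 (V=73.9929). Price 86.8913; hedge Δ=0.2306, bond B=10.2861.
  t=1,j=0: stock 146.1500 → up 195.8410 (V=60.9680), down 115.4585 (V=141.3505). Price 49.8874; hedge Δ=-1.0000, bond B=196.0374.
  t=1,j=1: stock 247.9000 → up 332.1860 (V=86.8913), down 195.8410 (V=60.9680). Price 65.2498; hedge Δ=0.1901, bond B=18.1167.
  t=0,j=0: stock 185.0000 → up 247.9000 (V=65.2498), down 146.1500 (V=49.8874). Price 49.1694; hedge Δ=0.1510, bond B=21.2377.
Check: Δ(0,0)·S0 + B(0,0) = 49.1694 = V0.

(0,0): Delta=0.1510 Bond=21.2377
(1,0): Delta=-1.0000 Bond=196.0374
(1,1): Delta=0.1901 Bond=18.1167
(2,0): Delta=-1.0000 Bond=256.8090
(2,1): Delta=-1.0000 Bond=256.8090
(2,2): Delta=0.2306 Bond=10.2861
(3,0): Delta=-1.0000 Bond=336.4198
(3,1): Delta=-1.0000 Bond=336.4198
(3,2): Delta=-1.0000 Bond=336.4198
(3,3): Delta=0.2725 Bond=-5.1566
V0=49.1694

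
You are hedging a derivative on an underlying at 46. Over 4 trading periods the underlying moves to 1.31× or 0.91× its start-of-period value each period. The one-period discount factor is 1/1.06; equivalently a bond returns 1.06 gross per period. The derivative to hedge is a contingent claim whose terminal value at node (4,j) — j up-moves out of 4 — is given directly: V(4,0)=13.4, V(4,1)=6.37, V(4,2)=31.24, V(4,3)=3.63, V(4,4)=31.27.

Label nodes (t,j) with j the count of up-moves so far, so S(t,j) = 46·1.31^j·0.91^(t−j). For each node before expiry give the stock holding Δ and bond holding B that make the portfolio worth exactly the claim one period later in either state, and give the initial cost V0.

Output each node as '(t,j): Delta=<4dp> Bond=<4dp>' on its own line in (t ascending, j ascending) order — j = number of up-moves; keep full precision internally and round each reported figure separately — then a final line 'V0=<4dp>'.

Under the risk-neutral measure, an up-move has probability p* = (R−d)/(u−d) = 0.3750 and values discount at R = 1.06.
Payoff layer (t=4): V(4,0)=13.4000, V(4,1)=6.3700, V(4,2)=31.2400, V(4,3)=3.6300, V(4,4)=31.2700
(3,0): S=34.6643. Δ = (V_up−V_dn)/(S_up−S_dn) = (6.3700−13.4000)/(45.4102−31.5445) = -0.5070. V = [p*·6.3700 + (1−p*)·13.4000]/1.06 = 10.1545. B = V − Δ·S = 27.7295.
(3,1): S=49.9013. Δ = (V_up−V_dn)/(S_up−S_dn) = (31.2400−6.3700)/(65.3707−45.4102) = 1.2460. V = [p*·31.2400 + (1−p*)·6.3700]/1.06 = 14.8078. B = V − Δ·S = -47.3672.
(3,2): S=71.8359. Δ = (V_up−V_dn)/(S_up−S_dn) = (3.6300−31.2400)/(94.1051−65.3707) = -0.9609. V = [p*·3.6300 + (1−p*)·31.2400]/1.06 = 19.7040. B = V − Δ·S = 88.7290.
(3,3): S=103.4122. Δ = (V_up−V_dn)/(S_up−S_dn) = (31.2700−3.6300)/(135.4700−94.1051) = 0.6682. V = [p*·31.2700 + (1−p*)·3.6300]/1.06 = 13.2028. B = V − Δ·S = -55.8972.
(2,0): S=38.0926. Δ = (V_up−V_dn)/(S_up−S_dn) = (14.8078−10.1545)/(49.9013−34.6643) = 0.3054. V = [p*·14.8078 + (1−p*)·10.1545]/1.06 = 11.2259. B = V − Δ·S = -0.4073.
(2,1): S=54.8366. Δ = (V_up−V_dn)/(S_up−S_dn) = (19.7040−14.8078)/(71.8359−49.9013) = 0.2232. V = [p*·19.7040 + (1−p*)·14.8078]/1.06 = 15.7018. B = V − Δ·S = 3.4612.
(2,2): S=78.9406. Δ = (V_up−V_dn)/(S_up−S_dn) = (13.2028−19.7040)/(103.4122−71.8359) = -0.2059. V = [p*·13.2028 + (1−p*)·19.7040]/1.06 = 16.2887. B = V − Δ·S = 32.5417.
(1,0): S=41.8600. Δ = (V_up−V_dn)/(S_up−S_dn) = (15.7018−11.2259)/(54.8366−38.0926) = 0.2673. V = [p*·15.7018 + (1−p*)·11.2259]/1.06 = 12.1739. B = V − Δ·S = 0.9843.
(1,1): S=60.2600. Δ = (V_up−V_dn)/(S_up−S_dn) = (16.2887−15.7018)/(78.9406−54.8366) = 0.0244. V = [p*·16.2887 + (1−p*)·15.7018]/1.06 = 15.0206. B = V − Δ·S = 13.5532.
(0,0): S=46.0000. Δ = (V_up−V_dn)/(S_up−S_dn) = (15.0206−12.1739)/(60.2600−41.8600) = 0.1547. V = [p*·15.0206 + (1−p*)·12.1739]/1.06 = 12.4919. B = V − Δ·S = 5.3751.
Each (Δ,B) replicates both successor values, so the strategy is self-financing and V0 is arbitrage-free.

(0,0): Delta=0.1547 Bond=5.3751
(1,0): Delta=0.2673 Bond=0.9843
(1,1): Delta=0.0244 Bond=13.5532
(2,0): Delta=0.3054 Bond=-0.4073
(2,1): Delta=0.2232 Bond=3.4612
(2,2): Delta=-0.2059 Bond=32.5417
(3,0): Delta=-0.5070 Bond=27.7295
(3,1): Delta=1.2460 Bond=-47.3672
(3,2): Delta=-0.9609 Bond=88.7290
(3,3): Delta=0.6682 Bond=-55.8972
V0=12.4919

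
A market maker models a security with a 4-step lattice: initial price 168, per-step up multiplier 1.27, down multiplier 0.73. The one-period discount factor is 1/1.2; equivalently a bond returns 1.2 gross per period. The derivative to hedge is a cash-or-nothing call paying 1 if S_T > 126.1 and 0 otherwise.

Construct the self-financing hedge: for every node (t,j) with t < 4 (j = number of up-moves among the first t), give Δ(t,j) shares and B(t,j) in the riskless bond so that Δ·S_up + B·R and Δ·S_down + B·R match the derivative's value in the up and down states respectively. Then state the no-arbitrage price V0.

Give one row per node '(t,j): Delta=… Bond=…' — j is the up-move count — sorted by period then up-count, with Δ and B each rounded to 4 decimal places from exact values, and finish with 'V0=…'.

Since d<R<u, set p* = (R−d)/(u−d) = 0.8704; price each node as the discounted p*-expectation of its children.
Payoff layer (t=4): V(4,0)=0.0000, V(4,1)=0.0000, V(4,2)=1.0000, V(4,3)=1.0000, V(4,4)=1.0000
Node (3,0) S=65.3549: V=(p*·0.0000+(1−p*)·0.0000)/1.2=0.0000; Δ=(0.0000−0.0000)/(83.0007−47.7090)=0.0000; B=V−Δ·S=0.0000
Node (3,1) S=113.6995: V=(p*·1.0000+(1−p*)·0.0000)/1.2=0.7253; Δ=(1.0000−0.0000)/(144.3984−83.0007)=0.0163; B=V−Δ·S=-1.1265
Node (3,2) S=197.8061: V=(p*·1.0000+(1−p*)·1.0000)/1.2=0.8333; Δ=(1.0000−1.0000)/(251.2137−144.3984)=0.0000; B=V−Δ·S=0.8333
Node (3,3) S=344.1283: V=(p*·1.0000+(1−p*)·1.0000)/1.2=0.8333; Δ=(1.0000−1.0000)/(437.0430−251.2137)=0.0000; B=V−Δ·S=0.8333
Node (2,0) S=89.5272: V=(p*·0.7253+(1−p*)·0.0000)/1.2=0.5261; Δ=(0.7253−0.0000)/(113.6995−65.3549)=0.0150; B=V−Δ·S=-0.8171
Node (2,1) S=155.7528: V=(p*·0.8333+(1−p*)·0.7253)/1.2=0.6828; Δ=(0.8333−0.7253)/(197.8061−113.6995)=0.0013; B=V−Δ·S=0.4827
Node (2,2) S=270.9672: V=(p*·0.8333+(1−p*)·0.8333)/1.2=0.6944; Δ=(0.8333−0.8333)/(344.1283−197.8061)=0.0000; B=V−Δ·S=0.6944
Node (1,0) S=122.6400: V=(p*·0.6828+(1−p*)·0.5261)/1.2=0.5521; Δ=(0.6828−0.5261)/(155.7528−89.5272)=0.0024; B=V−Δ·S=0.2619
Node (1,1) S=213.3600: V=(p*·0.6944+(1−p*)·0.6828)/1.2=0.5774; Δ=(0.6944−0.6828)/(270.9672−155.7528)=0.0001; B=V−Δ·S=0.5558
Node (0,0) S=168.0000: V=(p*·0.5774+(1−p*)·0.5521)/1.2=0.4785; Δ=(0.5774−0.5521)/(213.3600−122.6400)=0.0003; B=V−Δ·S=0.4314
Each (Δ,B) replicates both successor values, so the strategy is self-financing and V0 is arbitrage-free.

(0,0): Delta=0.0003 Bond=0.4314
(1,0): Delta=0.0024 Bond=0.2619
(1,1): Delta=0.0001 Bond=0.5558
(2,0): Delta=0.0150 Bond=-0.8171
(2,1): Delta=0.0013 Bond=0.4827
(2,2): Delta=0.0000 Bond=0.6944
(3,0): Delta=0.0000 Bond=0.0000
(3,1): Delta=0.0163 Bond=-1.1265
(3,2): Delta=0.0000 Bond=0.8333
(3,3): Delta=0.0000 Bond=0.8333
V0=0.4785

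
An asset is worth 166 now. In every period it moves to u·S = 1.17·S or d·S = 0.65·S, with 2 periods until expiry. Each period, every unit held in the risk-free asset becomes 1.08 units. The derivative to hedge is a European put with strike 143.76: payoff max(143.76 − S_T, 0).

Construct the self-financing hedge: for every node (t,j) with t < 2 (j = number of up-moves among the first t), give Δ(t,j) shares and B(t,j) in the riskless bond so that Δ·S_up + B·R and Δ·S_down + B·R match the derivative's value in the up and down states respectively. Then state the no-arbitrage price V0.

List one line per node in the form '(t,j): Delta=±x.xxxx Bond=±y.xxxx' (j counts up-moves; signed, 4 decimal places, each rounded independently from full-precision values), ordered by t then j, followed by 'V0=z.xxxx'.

(0,0): Delta=-0.2595 Bond=49.2741
(1,0): Delta=-1.0000 Bond=133.1111
(1,1): Delta=-0.1734 Bond=36.4937
V0=6.1896

The replicating-portfolio and risk-neutral prices coincide; use p* = (1.08−0.65)/(1.17−0.65) = 0.8269 for the latter.
Terminal values V(2,·): V(2,0)=73.6250, V(2,1)=17.5170, V(2,2)=0.0000
(1,0): S=107.9000. Δ = (V_up−V_dn)/(S_up−S_dn) = (17.5170−73.6250)/(126.2430−70.1350) = -1.0000. V = [p*·17.5170 + (1−p*)·73.6250]/1.08 = 25.2111. B = V − Δ·S = 133.1111.
(1,1): S=194.2200. Δ = (V_up−V_dn)/(S_up−S_dn) = (0.0000−17.5170)/(227.2374−126.2430) = -0.1734. V = [p*·0.0000 + (1−p*)·17.5170]/1.08 = 2.8072. B = V − Δ·S = 36.4937.
(0,0): S=166.0000. Δ = (V_up−V_dn)/(S_up−S_dn) = (2.8072−25.2111)/(194.2200−107.9000) = -0.2595. V = [p*·2.8072 + (1−p*)·25.2111]/1.08 = 6.1896. B = V − Δ·S = 49.2741.
The time-0 hedge costs 6.1896, which is the no-arbitrage price.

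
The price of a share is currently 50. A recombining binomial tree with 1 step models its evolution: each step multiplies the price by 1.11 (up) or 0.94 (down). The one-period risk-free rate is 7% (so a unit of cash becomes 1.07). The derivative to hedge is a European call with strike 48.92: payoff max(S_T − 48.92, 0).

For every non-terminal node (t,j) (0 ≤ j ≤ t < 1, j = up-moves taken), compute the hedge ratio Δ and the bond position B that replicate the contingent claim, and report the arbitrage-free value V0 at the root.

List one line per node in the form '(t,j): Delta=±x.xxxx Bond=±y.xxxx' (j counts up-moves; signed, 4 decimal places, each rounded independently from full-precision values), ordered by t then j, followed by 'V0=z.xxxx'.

(0,0): Delta=0.7741 Bond=-34.0033
V0=4.7026

Under the risk-neutral measure, an up-move has probability p* = (R−d)/(u−d) = 0.7647 and values discount at R = 1.07.
Terminal payoffs: V(1,0)=0.0000, V(1,1)=6.5800
(0,0): S=50.0000. Δ = (V_up−V_dn)/(S_up−S_dn) = (6.5800−0.0000)/(55.5000−47.0000) = 0.7741. V = [p*·6.5800 + (1−p*)·0.0000]/1.07 = 4.7026. B = V − Δ·S = -34.0033.
Self-financing check: at every node Δ·S+B equals the discounted successor values.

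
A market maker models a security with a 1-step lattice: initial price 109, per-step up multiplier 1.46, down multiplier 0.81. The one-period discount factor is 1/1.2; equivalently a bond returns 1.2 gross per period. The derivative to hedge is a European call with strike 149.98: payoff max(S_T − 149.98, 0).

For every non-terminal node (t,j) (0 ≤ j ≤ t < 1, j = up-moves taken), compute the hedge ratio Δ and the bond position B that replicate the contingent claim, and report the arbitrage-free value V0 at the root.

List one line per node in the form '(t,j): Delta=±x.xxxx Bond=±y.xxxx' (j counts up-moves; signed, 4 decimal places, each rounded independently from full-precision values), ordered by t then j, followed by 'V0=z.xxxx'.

(0,0): Delta=0.1293 Bond=-9.5123
V0=4.5800

Risk-neutral probability p* = (R−d)/(u−d) = (1.2−0.81)/(1.46−0.81) = 0.6000.
At expiry t=1: V(1,0)=0.0000, V(1,1)=9.1600
(0,0): S=109.0000. Δ = (V_up−V_dn)/(S_up−S_dn) = (9.1600−0.0000)/(159.1400−88.2900) = 0.1293. V = [p*·9.1600 + (1−p*)·0.0000]/1.2 = 4.5800. B = V − Δ·S = -9.5123.
Self-financing check: at every node Δ·S+B equals the discounted successor values.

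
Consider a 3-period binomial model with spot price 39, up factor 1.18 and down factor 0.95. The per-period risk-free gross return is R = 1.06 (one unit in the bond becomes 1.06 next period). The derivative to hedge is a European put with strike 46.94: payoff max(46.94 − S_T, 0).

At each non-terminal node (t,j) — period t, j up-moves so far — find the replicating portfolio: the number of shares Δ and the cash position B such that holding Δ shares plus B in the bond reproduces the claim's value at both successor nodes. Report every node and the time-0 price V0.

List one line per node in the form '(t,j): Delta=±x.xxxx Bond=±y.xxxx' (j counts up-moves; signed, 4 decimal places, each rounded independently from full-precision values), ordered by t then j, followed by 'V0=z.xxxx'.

(0,0): Delta=-0.4864 Bond=22.3518
(1,0): Delta=-0.7539 Bond=33.6039
(1,1): Delta=-0.2514 Bond=12.8810
(2,0): Delta=-1.0000 Bond=44.2830
(2,1): Delta=-0.5377 Bond=26.1698
(2,2): Delta=0.0000 Bond=0.0000
V0=3.3832

Under the risk-neutral measure, an up-move has probability p* = (R−d)/(u−d) = 0.4783 and values discount at R = 1.06.
Terminal payoffs: V(3,0)=13.5024, V(3,1)=5.4070, V(3,2)=0.0000, V(3,3)=0.0000
Node (2,0) S=35.1975: V=(p*·5.4070+(1−p*)·13.5024)/1.06=9.0855; Δ=(5.4070−13.5024)/(41.5330−33.4376)=-1.0000; B=V−Δ·S=44.2830
Node (2,1) S=43.7190: V=(p*·0.0000+(1−p*)·5.4070)/1.06=2.6613; Δ=(0.0000−5.4070)/(51.5884−41.5330)=-0.5377; B=V−Δ·S=26.1698
Node (2,2) S=54.3036: V=(p*·0.0000+(1−p*)·0.0000)/1.06=0.0000; Δ=(0.0000−0.0000)/(64.0782−51.5884)=0.0000; B=V−Δ·S=0.0000
Node (1,0) S=37.0500: V=(p*·2.6613+(1−p*)·9.0855)/1.06=5.6727; Δ=(2.6613−9.0855)/(43.7190−35.1975)=-0.7539; B=V−Δ·S=33.6039
Node (1,1) S=46.0200: V=(p*·0.0000+(1−p*)·2.6613)/1.06=1.3099; Δ=(0.0000−2.6613)/(54.3036−43.7190)=-0.2514; B=V−Δ·S=12.8810
Node (0,0) S=39.0000: V=(p*·1.3099+(1−p*)·5.6727)/1.06=3.3832; Δ=(1.3099−5.6727)/(46.0200−37.0500)=-0.4864; B=V−Δ·S=22.3518
Self-financing check: at every node Δ·S+B equals the discounted successor values.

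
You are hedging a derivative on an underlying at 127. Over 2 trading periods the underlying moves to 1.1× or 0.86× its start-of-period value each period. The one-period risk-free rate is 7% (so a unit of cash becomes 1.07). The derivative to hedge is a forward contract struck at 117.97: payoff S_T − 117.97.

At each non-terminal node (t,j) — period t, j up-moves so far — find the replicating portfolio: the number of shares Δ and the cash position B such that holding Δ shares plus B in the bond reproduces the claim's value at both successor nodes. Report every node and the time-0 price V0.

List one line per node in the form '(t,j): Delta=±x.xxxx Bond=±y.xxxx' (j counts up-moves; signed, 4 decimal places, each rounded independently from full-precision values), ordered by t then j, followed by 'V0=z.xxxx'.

Risk-neutral probability p* = (R−d)/(u−d) = (1.07−0.86)/(1.1−0.86) = 0.8750.
Terminal payoffs: V(2,0)=-24.0408, V(2,1)=2.1720, V(2,2)=35.7000
(1,0): S=109.2200. Δ = (V_up−V_dn)/(S_up−S_dn) = (2.1720−-24.0408)/(120.1420−93.9292) = 1.0000. V = [p*·2.1720 + (1−p*)·-24.0408]/1.07 = -1.0323. B = V − Δ·S = -110.2523.
(1,1): S=139.7000. Δ = (V_up−V_dn)/(S_up−S_dn) = (35.7000−2.1720)/(153.6700−120.1420) = 1.0000. V = [p*·35.7000 + (1−p*)·2.1720]/1.07 = 29.4477. B = V − Δ·S = -110.2523.
(0,0): S=127.0000. Δ = (V_up−V_dn)/(S_up−S_dn) = (29.4477−-1.0323)/(139.7000−109.2200) = 1.0000. V = [p*·29.4477 + (1−p*)·-1.0323]/1.07 = 23.9604. B = V − Δ·S = -103.0396.
The time-0 hedge costs 23.9604, which is the no-arbitrage price.

(0,0): Delta=1.0000 Bond=-103.0396
(1,0): Delta=1.0000 Bond=-110.2523
(1,1): Delta=1.0000 Bond=-110.2523
V0=23.9604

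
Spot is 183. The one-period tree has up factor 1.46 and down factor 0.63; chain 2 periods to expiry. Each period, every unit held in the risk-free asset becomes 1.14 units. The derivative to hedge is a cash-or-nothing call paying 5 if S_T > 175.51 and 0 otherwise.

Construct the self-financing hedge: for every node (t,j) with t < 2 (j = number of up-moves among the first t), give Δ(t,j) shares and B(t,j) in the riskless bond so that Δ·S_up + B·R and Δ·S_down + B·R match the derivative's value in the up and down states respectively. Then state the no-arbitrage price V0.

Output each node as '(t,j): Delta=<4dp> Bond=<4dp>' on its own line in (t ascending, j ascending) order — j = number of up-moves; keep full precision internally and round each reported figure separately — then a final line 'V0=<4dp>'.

(0,0): Delta=0.0177 Bond=-1.7944
(1,0): Delta=0.0000 Bond=0.0000
(1,1): Delta=0.0225 Bond=-3.3291
V0=1.4526

Risk-neutral probability p* = (R−d)/(u−d) = (1.14−0.63)/(1.46−0.63) = 0.6145.
Terminal values V(2,·): V(2,0)=0.0000, V(2,1)=0.0000, V(2,2)=5.0000
(1,0): S=115.2900. Δ = (V_up−V_dn)/(S_up−S_dn) = (0.0000−0.0000)/(168.3234−72.6327) = 0.0000. V = [p*·0.0000 + (1−p*)·0.0000]/1.14 = 0.0000. B = V − Δ·S = 0.0000.
(1,1): S=267.1800. Δ = (V_up−V_dn)/(S_up−S_dn) = (5.0000−0.0000)/(390.0828−168.3234) = 0.0225. V = [p*·5.0000 + (1−p*)·0.0000]/1.14 = 2.6950. B = V − Δ·S = -3.3291.
(0,0): S=183.0000. Δ = (V_up−V_dn)/(S_up−S_dn) = (2.6950−0.0000)/(267.1800−115.2900) = 0.0177. V = [p*·2.6950 + (1−p*)·0.0000]/1.14 = 1.4526. B = V − Δ·S = -1.7944.
The time-0 hedge costs 1.4526, which is the no-arbitrage price.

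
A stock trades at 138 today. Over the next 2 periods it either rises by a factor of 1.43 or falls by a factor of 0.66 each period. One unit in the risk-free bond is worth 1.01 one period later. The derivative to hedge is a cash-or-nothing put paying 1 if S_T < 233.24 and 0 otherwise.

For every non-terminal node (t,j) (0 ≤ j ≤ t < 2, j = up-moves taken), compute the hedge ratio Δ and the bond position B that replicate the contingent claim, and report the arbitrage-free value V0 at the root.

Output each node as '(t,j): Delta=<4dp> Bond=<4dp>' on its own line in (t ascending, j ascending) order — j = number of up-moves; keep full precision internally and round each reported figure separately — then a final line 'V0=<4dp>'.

No-arbitrage ⇒ martingale measure with p* = (R−d)/(u−d) = 0.4545.
Terminal values V(2,·): V(2,0)=1.0000, V(2,1)=1.0000, V(2,2)=0.0000
  t=1,j=0: stock 91.0800 → up 130.2444 (V=1.0000), down 60.1128 (V=1.0000). Price 0.9901; hedge Δ=0.0000, bond B=0.9901.
  t=1,j=1: stock 197.3400 → up 282.1962 (V=0.0000), down 130.2444 (V=1.0000). Price 0.5401; hedge Δ=-0.0066, bond B=1.8388.
  t=0,j=0: stock 138.0000 → up 197.3400 (V=0.5401), down 91.0800 (V=0.9901). Price 0.7778; hedge Δ=-0.0042, bond B=1.3622.
Check: Δ(0,0)·S0 + B(0,0) = 0.7778 = V0.

(0,0): Delta=-0.0042 Bond=1.3622
(1,0): Delta=0.0000 Bond=0.9901
(1,1): Delta=-0.0066 Bond=1.8388
V0=0.7778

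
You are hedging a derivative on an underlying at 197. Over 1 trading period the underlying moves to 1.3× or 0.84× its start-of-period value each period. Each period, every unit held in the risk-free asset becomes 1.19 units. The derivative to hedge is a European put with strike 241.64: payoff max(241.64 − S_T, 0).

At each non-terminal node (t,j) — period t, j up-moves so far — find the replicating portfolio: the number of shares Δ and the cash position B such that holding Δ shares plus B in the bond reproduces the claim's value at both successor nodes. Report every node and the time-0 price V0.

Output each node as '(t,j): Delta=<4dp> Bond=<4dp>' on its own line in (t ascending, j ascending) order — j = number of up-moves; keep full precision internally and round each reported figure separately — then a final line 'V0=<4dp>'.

(0,0): Delta=-0.8404 Bond=180.8696
V0=15.3043

No-arbitrage ⇒ martingale measure with p* = (R−d)/(u−d) = 0.7609.
Payoff layer (t=1): V(1,0)=76.1600, V(1,1)=0.0000
  t=0,j=0: stock 197.0000 → up 256.1000 (V=0.0000), down 165.4800 (V=76.1600). Price 15.3043; hedge Δ=-0.8404, bond B=180.8696.
Each (Δ,B) replicates both successor values, so the strategy is self-financing and V0 is arbitrage-free.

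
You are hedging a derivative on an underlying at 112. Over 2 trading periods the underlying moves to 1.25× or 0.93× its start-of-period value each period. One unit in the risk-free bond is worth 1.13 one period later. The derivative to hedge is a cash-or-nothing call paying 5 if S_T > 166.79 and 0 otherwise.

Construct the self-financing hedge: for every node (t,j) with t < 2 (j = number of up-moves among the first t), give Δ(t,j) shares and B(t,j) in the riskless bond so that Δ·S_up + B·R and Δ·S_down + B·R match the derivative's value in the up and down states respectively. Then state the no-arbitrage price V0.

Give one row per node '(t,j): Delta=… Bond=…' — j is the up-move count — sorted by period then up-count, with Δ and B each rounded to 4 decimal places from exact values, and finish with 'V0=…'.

Since d<R<u, set p* = (R−d)/(u−d) = 0.6250; price each node as the discounted p*-expectation of its children.
Terminal payoffs: V(2,0)=0.0000, V(2,1)=0.0000, V(2,2)=5.0000
  t=1,j=0: stock 104.1600 → up 130.2000 (V=0.0000), down 96.8688 (V=0.0000). Price 0.0000; hedge Δ=0.0000, bond B=0.0000.
  t=1,j=1: stock 140.0000 → up 175.0000 (V=5.0000), down 130.2000 (V=0.0000). Price 2.7655; hedge Δ=0.1116, bond B=-12.8595.
  t=0,j=0: stock 112.0000 → up 140.0000 (V=2.7655), down 104.1600 (V=0.0000). Price 1.5296; hedge Δ=0.0772, bond B=-7.1126.
Check: Δ(0,0)·S0 + B(0,0) = 1.5296 = V0.

(0,0): Delta=0.0772 Bond=-7.1126
(1,0): Delta=0.0000 Bond=0.0000
(1,1): Delta=0.1116 Bond=-12.8595
V0=1.5296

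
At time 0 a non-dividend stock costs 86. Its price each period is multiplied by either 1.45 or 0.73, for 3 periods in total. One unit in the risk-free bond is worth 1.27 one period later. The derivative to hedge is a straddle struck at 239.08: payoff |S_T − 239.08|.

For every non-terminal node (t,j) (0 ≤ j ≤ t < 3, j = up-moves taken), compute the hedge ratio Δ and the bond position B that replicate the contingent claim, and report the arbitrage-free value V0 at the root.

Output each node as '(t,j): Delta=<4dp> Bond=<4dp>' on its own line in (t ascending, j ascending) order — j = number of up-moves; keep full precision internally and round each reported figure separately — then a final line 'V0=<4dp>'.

(0,0): Delta=-0.7398 Bond=103.8524
(1,0): Delta=-1.0000 Bond=148.2299
(1,1): Delta=-0.6961 Bond=126.4468
(2,0): Delta=-1.0000 Bond=188.2520
(2,1): Delta=-1.0000 Bond=188.2520
(2,2): Delta=-0.6451 Bond=151.3660
V0=40.2323

No-arbitrage ⇒ martingale measure with p* = (R−d)/(u−d) = 0.7500.
Terminal values V(3,·): V(3,0)=205.6245, V(3,1)=172.6274, V(3,2)=107.0851, V(3,3)=23.1017
(2,0): S=45.8294. Δ = (V_up−V_dn)/(S_up−S_dn) = (172.6274−205.6245)/(66.4526−33.4555) = -1.0000. V = [p*·172.6274 + (1−p*)·205.6245]/1.27 = 142.4226. B = V − Δ·S = 188.2520.
(2,1): S=91.0310. Δ = (V_up−V_dn)/(S_up−S_dn) = (107.0851−172.6274)/(131.9950−66.4526) = -1.0000. V = [p*·107.0851 + (1−p*)·172.6274]/1.27 = 97.2210. B = V − Δ·S = 188.2520.
(2,2): S=180.8150. Δ = (V_up−V_dn)/(S_up−S_dn) = (23.1017−107.0851)/(262.1817−131.9949) = -0.6451. V = [p*·23.1017 + (1−p*)·107.0851]/1.27 = 34.7225. B = V − Δ·S = 151.3660.
(1,0): S=62.7800. Δ = (V_up−V_dn)/(S_up−S_dn) = (97.2210−142.4226)/(91.0310−45.8294) = -1.0000. V = [p*·97.2210 + (1−p*)·142.4226]/1.27 = 85.4499. B = V − Δ·S = 148.2299.
(1,1): S=124.7000. Δ = (V_up−V_dn)/(S_up−S_dn) = (34.7225−97.2210)/(180.8150−91.0310) = -0.6961. V = [p*·34.7225 + (1−p*)·97.2210]/1.27 = 39.6434. B = V − Δ·S = 126.4468.
(0,0): S=86.0000. Δ = (V_up−V_dn)/(S_up−S_dn) = (39.6434−85.4499)/(124.7000−62.7800) = -0.7398. V = [p*·39.6434 + (1−p*)·85.4499]/1.27 = 40.2323. B = V − Δ·S = 103.8524.
Each (Δ,B) replicates both successor values, so the strategy is self-financing and V0 is arbitrage-free.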